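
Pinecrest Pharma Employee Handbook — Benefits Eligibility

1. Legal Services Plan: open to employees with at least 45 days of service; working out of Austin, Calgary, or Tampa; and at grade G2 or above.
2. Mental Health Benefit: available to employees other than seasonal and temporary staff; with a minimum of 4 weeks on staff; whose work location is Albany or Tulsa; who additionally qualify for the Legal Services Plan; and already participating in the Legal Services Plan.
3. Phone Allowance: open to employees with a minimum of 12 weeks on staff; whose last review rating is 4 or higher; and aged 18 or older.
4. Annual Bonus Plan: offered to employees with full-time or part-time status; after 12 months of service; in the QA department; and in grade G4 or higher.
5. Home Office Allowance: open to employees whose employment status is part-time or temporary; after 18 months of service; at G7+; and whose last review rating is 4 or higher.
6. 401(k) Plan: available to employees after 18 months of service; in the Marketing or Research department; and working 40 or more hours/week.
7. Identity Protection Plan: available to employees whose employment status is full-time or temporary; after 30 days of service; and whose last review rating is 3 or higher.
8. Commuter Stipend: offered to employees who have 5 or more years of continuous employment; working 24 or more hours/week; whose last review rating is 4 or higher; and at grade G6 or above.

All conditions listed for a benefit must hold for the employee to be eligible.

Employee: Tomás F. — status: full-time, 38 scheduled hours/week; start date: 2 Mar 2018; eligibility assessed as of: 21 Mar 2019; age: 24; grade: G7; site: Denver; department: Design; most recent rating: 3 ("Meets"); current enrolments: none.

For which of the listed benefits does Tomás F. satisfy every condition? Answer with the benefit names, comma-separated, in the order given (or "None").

Service from 2 Mar 2018 to 21 Mar 2019: 384 days.
Legal Services Plan — service 384 days ≥ 45 days ✓; site Denver ✗ (not Austin, Calgary, or Tampa) → not eligible.
Mental Health Benefit — status full-time ✓ (not excluded); service 384 days ≥ 4 weeks (≈28 days) ✓; site Denver ✗ (not Albany or Tulsa) → not eligible.
Phone Allowance — service 384 days ≥ 12 weeks (≈84 days) ✓; rating 3 < 4 ✗ → not eligible.
Annual Bonus Plan — status full-time ✓; service 384 days ≥ 12 months (≈360 days) ✓; dept Design ✗ → not eligible.
Home Office Allowance — status full-time ✗ (requires part-time or temporary) → not eligible.
401(k) Plan — service 384 days < 18 months (≈540 days) ✗ → not eligible.
Identity Protection Plan — status full-time ✓; service 384 days ≥ 30 days ✓; rating 3 ≥ 3 ✓ → eligible.
Commuter Stipend — service 384 days < 5 years (≈1825 days) ✗ → not eligible.

Identity Protection Plan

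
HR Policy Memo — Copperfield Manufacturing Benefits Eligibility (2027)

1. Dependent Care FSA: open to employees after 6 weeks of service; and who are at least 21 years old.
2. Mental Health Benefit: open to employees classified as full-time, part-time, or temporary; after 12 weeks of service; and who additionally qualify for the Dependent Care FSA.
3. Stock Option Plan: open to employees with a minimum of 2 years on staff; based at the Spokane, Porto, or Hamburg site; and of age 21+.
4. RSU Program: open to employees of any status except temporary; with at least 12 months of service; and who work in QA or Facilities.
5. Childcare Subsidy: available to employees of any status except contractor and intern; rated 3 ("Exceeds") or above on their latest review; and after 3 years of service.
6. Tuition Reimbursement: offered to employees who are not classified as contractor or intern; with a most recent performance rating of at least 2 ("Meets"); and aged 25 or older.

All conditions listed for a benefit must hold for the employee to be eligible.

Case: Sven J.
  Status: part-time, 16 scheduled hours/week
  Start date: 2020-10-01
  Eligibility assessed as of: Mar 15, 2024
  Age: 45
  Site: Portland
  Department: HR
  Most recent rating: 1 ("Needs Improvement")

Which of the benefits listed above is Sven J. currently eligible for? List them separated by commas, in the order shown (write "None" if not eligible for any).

Dependent Care FSA, Mental Health Benefit

Service from 2020-10-01 to Mar 15, 2024: 1261 days.
Dependent Care FSA — service 1261 days ≥ 6 weeks (≈42 days) ✓; age 45 ≥ 21 ✓ → eligible.
Mental Health Benefit — status part-time ✓; service 1261 days ≥ 12 weeks (≈84 days) ✓; eligible for Dependent Care FSA ✓ → eligible.
Stock Option Plan — service 1261 days ≥ 2 years (≈730 days) ✓; site Portland ✗ (not Spokane, Porto, or Hamburg) → not eligible.
RSU Program — status part-time ✓ (not excluded); service 1261 days ≥ 12 months (≈360 days) ✓; dept HR ✗ → not eligible.
Childcare Subsidy — status part-time ✓ (not excluded); rating 1 < 3 ✗ → not eligible.
Tuition Reimbursement — status part-time ✓ (not excluded); rating 1 < 2 ✗ → not eligible.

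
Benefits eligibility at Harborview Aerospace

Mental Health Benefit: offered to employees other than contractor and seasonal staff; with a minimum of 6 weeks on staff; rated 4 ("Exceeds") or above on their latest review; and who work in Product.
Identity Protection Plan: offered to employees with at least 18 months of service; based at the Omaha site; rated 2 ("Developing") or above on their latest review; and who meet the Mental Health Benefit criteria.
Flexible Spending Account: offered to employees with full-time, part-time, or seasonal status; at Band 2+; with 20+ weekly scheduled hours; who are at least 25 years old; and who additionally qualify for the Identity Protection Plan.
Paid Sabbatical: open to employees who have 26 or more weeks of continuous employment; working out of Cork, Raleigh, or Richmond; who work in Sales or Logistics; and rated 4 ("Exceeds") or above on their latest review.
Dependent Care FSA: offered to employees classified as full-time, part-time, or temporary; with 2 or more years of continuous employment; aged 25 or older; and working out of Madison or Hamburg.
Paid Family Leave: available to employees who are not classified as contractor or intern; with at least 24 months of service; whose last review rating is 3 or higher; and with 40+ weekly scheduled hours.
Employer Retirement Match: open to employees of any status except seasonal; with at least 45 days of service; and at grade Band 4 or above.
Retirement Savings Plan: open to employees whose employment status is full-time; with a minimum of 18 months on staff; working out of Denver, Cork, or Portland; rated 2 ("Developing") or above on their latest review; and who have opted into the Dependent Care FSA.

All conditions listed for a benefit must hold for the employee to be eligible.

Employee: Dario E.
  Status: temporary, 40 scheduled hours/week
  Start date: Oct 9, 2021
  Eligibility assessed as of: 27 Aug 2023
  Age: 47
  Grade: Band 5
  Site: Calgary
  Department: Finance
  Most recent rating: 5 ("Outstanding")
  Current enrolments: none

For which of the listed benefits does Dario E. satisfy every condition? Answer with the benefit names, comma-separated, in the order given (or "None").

Employer Retirement Match

Service from Oct 9, 2021 to 27 Aug 2023: 687 days.
Mental Health Benefit — status temporary ✓ (not excluded); service 687 days ≥ 6 weeks (≈42 days) ✓; rating 5 ≥ 4 ✓; dept Finance ✗ → not eligible.
Identity Protection Plan — service 687 days ≥ 18 months (≈540 days) ✓; site Calgary ✗ (not Omaha) → not eligible.
Flexible Spending Account — status temporary ✗ (requires full-time, part-time, or seasonal) → not eligible.
Paid Sabbatical — service 687 days ≥ 26 weeks (≈182 days) ✓; site Calgary ✗ (not Cork, Raleigh, or Richmond) → not eligible.
Dependent Care FSA — status temporary ✓; service 687 days < 2 years (≈730 days) ✗ → not eligible.
Paid Family Leave — status temporary ✓ (not excluded); service 687 days < 24 months (≈720 days) ✗ → not eligible.
Employer Retirement Match — status temporary ✓ (not excluded); service 687 days ≥ 45 days ✓; grade Band 5 ≥ Band 4 ✓ → eligible.
Retirement Savings Plan — status temporary ✗ (requires full-time) → not eligible.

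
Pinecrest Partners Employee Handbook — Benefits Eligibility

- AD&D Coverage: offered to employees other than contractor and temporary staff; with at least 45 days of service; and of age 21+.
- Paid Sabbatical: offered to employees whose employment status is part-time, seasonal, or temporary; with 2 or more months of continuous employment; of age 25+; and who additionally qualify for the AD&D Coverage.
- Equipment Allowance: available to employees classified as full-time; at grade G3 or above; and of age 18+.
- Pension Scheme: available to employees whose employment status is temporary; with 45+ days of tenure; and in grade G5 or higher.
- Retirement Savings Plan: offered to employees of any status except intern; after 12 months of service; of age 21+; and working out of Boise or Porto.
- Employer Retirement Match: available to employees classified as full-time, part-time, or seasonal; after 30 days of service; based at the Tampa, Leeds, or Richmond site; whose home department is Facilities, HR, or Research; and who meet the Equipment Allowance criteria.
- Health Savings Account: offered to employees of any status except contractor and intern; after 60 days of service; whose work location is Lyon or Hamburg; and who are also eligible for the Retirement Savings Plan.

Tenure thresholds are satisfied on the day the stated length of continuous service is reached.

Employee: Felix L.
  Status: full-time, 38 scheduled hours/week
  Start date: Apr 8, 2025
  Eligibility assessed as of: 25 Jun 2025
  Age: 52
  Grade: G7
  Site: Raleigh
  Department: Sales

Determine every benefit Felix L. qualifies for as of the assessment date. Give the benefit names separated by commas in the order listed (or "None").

AD&D Coverage, Equipment Allowance

Service from Apr 8, 2025 to 25 Jun 2025: 78 days.
AD&D Coverage — status full-time ✓ (not excluded); service 78 days ≥ 45 days ✓; age 52 ≥ 21 ✓ → eligible.
Paid Sabbatical — status full-time ✗ (requires part-time, seasonal, or temporary) → not eligible.
Equipment Allowance — status full-time ✓; grade G7 ≥ G3 ✓; age 52 ≥ 18 ✓ → eligible.
Pension Scheme — status full-time ✗ (requires temporary) → not eligible.
Retirement Savings Plan — status full-time ✓ (not excluded); service 78 days < 12 months (≈360 days) ✗ → not eligible.
Employer Retirement Match — status full-time ✓; service 78 days ≥ 30 days ✓; site Raleigh ✗ (not Tampa, Leeds, or Richmond) → not eligible.
Health Savings Account — status full-time ✓ (not excluded); service 78 days ≥ 60 days ✓; site Raleigh ✗ (not Lyon or Hamburg) → not eligible.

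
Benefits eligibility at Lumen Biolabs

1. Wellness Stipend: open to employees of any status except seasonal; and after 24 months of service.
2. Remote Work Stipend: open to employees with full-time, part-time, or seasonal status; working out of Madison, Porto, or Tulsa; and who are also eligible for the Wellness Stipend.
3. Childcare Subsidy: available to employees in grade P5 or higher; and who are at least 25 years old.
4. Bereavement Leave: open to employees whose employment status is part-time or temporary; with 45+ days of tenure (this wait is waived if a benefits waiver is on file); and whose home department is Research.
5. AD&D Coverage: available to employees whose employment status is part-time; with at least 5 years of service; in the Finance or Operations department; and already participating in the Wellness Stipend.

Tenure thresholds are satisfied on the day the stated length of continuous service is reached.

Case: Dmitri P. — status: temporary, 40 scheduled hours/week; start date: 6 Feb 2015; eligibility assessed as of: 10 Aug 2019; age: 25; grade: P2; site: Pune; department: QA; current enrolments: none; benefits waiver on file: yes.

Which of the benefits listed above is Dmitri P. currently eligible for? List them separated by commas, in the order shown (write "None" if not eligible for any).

Service from 6 Feb 2015 to 10 Aug 2019: 1646 days.
Wellness Stipend — status temporary ✓ (not excluded); service 1646 days ≥ 24 months (≈720 days) ✓ → eligible.
Remote Work Stipend — status temporary ✗ (requires full-time, part-time, or seasonal) → not eligible.
Childcare Subsidy — grade P2 < P5 ✗ → not eligible.
Bereavement Leave — status temporary ✓; benefits waiver on file ✓; dept QA ✗ → not eligible.
AD&D Coverage — status temporary ✗ (requires part-time) → not eligible.

Wellness Stipend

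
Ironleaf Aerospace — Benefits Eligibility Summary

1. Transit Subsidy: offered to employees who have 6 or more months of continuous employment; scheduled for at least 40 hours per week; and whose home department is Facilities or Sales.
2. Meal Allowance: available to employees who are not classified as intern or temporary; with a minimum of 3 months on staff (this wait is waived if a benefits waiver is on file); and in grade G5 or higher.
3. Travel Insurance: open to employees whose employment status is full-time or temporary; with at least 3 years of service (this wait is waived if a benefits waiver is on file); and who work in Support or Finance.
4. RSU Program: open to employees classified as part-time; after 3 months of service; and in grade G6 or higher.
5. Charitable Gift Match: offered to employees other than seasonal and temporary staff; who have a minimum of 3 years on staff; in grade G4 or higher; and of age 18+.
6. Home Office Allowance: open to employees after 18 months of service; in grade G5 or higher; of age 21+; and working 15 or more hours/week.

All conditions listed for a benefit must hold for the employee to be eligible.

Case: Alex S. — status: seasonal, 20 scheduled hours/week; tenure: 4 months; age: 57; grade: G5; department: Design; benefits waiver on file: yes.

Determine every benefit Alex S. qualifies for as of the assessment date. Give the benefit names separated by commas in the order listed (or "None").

Transit Subsidy — service 4 months < 6 months ✗ → not eligible.
Meal Allowance — status seasonal ✓ (not excluded); benefits waiver on file ✓; grade G5 ≥ G5 ✓ → eligible.
Travel Insurance — status seasonal ✗ (requires full-time or temporary) → not eligible.
RSU Program — status seasonal ✗ (requires part-time) → not eligible.
Charitable Gift Match — status seasonal ✗ (excluded) → not eligible.
Home Office Allowance — service 4 months < 18 months ✗ → not eligible.

Meal Allowance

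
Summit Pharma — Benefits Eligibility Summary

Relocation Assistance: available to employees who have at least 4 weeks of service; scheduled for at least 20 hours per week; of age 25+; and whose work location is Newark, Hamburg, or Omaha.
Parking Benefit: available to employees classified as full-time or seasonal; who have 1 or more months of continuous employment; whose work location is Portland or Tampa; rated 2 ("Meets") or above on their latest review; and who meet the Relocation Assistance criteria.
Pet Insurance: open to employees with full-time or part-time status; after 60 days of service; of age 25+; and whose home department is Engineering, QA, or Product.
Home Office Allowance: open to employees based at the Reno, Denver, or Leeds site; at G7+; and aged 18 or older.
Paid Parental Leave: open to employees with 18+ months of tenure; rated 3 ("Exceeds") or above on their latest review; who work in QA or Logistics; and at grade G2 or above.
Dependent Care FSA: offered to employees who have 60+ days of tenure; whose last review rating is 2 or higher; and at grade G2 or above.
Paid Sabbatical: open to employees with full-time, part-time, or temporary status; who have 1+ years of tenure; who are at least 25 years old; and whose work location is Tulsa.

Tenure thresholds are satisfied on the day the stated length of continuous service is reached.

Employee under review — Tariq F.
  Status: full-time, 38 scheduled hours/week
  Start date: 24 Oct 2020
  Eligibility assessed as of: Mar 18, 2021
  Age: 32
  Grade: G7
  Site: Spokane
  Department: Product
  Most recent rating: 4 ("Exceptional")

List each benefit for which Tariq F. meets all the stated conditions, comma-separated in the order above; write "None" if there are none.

Service from 24 Oct 2020 to Mar 18, 2021: 145 days.
Relocation Assistance — service 145 days ≥ 4 weeks (≈28 days) ✓; 38 hrs/wk ≥ 20 ✓; age 32 ≥ 25 ✓; site Spokane ✗ (not Newark, Hamburg, or Omaha) → not eligible.
Parking Benefit — status full-time ✓; service 145 days ≥ 1 month (≈30 days) ✓; site Spokane ✗ (not Portland or Tampa) → not eligible.
Pet Insurance — status full-time ✓; service 145 days ≥ 60 days ✓; age 32 ≥ 25 ✓; dept Product ✓ → eligible.
Home Office Allowance — site Spokane ✗ (not Reno, Denver, or Leeds) → not eligible.
Paid Parental Leave — service 145 days < 18 months (≈540 days) ✗ → not eligible.
Dependent Care FSA — service 145 days ≥ 60 days ✓; rating 4 ≥ 2 ✓; grade G7 ≥ G2 ✓ → eligible.
Paid Sabbatical — status full-time ✓; service 145 days < 1 year (≈365 days) ✗ → not eligible.

Pet Insurance, Dependent Care FSA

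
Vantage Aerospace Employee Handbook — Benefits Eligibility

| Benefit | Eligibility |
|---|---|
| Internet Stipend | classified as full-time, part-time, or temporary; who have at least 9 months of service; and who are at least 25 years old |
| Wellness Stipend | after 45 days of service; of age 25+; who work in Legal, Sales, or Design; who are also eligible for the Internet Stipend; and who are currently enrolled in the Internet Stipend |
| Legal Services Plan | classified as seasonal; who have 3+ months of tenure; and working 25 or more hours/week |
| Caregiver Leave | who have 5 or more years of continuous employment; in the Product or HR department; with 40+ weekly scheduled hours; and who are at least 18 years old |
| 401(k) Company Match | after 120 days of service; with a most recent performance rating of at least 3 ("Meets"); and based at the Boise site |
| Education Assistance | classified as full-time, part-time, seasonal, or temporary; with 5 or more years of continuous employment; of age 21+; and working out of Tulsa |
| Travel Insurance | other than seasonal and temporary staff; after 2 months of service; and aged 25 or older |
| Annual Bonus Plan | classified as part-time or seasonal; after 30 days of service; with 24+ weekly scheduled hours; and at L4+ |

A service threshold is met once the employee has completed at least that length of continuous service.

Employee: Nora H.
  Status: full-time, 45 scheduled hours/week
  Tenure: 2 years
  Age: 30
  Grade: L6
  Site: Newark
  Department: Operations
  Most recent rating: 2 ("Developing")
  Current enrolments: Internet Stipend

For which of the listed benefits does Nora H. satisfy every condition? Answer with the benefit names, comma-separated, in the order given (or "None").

Internet Stipend — status full-time ✓; service 2 years ≥ 9 months (≈270 days) ✓; age 30 ≥ 25 ✓ → eligible.
Wellness Stipend — service 2 years ≥ 45 days ✓; age 30 ≥ 25 ✓; dept Operations ✗ → not eligible.
Legal Services Plan — status full-time ✗ (requires seasonal) → not eligible.
Caregiver Leave — service 2 years < 5 years ✗ → not eligible.
401(k) Company Match — service 2 years ≥ 120 days ✓; rating 2 < 3 ✗ → not eligible.
Education Assistance — status full-time ✓; service 2 years < 5 years ✗ → not eligible.
Travel Insurance — status full-time ✓ (not excluded); service 2 years ≥ 2 months (≈60 days) ✓; age 30 ≥ 25 ✓ → eligible.
Annual Bonus Plan — status full-time ✗ (requires part-time or seasonal) → not eligible.

Internet Stipend, Travel Insurance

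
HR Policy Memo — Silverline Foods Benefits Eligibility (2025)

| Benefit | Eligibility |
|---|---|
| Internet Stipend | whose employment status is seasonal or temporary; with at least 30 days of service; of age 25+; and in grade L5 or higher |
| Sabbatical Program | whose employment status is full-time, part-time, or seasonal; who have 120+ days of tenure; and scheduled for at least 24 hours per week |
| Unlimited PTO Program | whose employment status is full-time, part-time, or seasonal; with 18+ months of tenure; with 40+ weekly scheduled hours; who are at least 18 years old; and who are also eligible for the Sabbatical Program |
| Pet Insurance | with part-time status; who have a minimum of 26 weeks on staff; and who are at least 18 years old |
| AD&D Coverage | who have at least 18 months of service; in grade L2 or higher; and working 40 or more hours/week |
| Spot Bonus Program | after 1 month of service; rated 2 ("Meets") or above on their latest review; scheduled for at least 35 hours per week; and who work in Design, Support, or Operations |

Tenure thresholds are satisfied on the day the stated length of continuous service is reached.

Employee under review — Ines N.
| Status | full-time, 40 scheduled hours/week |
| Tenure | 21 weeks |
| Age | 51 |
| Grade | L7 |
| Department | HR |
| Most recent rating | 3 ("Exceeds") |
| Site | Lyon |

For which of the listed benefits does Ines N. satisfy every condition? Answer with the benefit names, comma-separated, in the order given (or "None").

Sabbatical Program

Internet Stipend — status full-time ✗ (requires seasonal or temporary) → not eligible.
Sabbatical Program — status full-time ✓; service 21 weeks ≥ 120 days ✓; 40 hrs/wk ≥ 24 ✓ → eligible.
Unlimited PTO Program — status full-time ✓; service 21 weeks < 18 months (≈540 days) ✗ → not eligible.
Pet Insurance — status full-time ✗ (requires part-time) → not eligible.
AD&D Coverage — service 21 weeks < 18 months (≈540 days) ✗ → not eligible.
Spot Bonus Program — service 21 weeks ≥ 1 month (≈30 days) ✓; rating 3 ≥ 2 ✓; 40 hrs/wk ≥ 35 ✓; dept HR ✗ → not eligible.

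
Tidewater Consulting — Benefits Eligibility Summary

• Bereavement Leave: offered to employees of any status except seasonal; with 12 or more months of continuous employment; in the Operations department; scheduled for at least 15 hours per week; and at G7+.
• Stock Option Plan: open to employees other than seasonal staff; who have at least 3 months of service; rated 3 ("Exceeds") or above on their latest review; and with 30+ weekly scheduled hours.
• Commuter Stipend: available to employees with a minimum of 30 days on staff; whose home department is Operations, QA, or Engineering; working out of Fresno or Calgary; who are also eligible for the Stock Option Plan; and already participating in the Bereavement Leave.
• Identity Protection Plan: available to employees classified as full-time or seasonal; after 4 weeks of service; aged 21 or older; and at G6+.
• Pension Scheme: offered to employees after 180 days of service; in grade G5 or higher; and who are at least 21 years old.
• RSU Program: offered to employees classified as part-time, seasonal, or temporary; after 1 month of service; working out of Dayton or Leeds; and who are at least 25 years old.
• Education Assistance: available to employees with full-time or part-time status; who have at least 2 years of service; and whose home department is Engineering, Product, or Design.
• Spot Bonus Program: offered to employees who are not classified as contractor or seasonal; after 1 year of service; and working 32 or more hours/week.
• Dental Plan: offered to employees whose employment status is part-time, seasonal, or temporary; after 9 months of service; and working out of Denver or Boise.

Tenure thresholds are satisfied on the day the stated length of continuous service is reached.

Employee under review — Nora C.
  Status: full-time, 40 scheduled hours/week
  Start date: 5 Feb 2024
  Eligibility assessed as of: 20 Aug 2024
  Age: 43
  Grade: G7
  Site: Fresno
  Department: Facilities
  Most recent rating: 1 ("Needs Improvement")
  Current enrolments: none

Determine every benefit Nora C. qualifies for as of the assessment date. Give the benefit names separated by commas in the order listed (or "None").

Identity Protection Plan, Pension Scheme

Service from 5 Feb 2024 to 20 Aug 2024: 197 days.
Bereavement Leave — status full-time ✓ (not excluded); service 197 days < 12 months (≈360 days) ✗ → not eligible.
Stock Option Plan — status full-time ✓ (not excluded); service 197 days ≥ 3 months (≈90 days) ✓; rating 1 < 3 ✗ → not eligible.
Commuter Stipend — service 197 days ≥ 30 days ✓; dept Facilities ✗ → not eligible.
Identity Protection Plan — status full-time ✓; service 197 days ≥ 4 weeks (≈28 days) ✓; age 43 ≥ 21 ✓; grade G7 ≥ G6 ✓ → eligible.
Pension Scheme — service 197 days ≥ 180 days ✓; grade G7 ≥ G5 ✓; age 43 ≥ 21 ✓ → eligible.
RSU Program — status full-time ✗ (requires part-time, seasonal, or temporary) → not eligible.
Education Assistance — status full-time ✓; service 197 days < 2 years (≈730 days) ✗ → not eligible.
Spot Bonus Program — status full-time ✓ (not excluded); service 197 days < 1 year (≈365 days) ✗ → not eligible.
Dental Plan — status full-time ✗ (requires part-time, seasonal, or temporary) → not eligible.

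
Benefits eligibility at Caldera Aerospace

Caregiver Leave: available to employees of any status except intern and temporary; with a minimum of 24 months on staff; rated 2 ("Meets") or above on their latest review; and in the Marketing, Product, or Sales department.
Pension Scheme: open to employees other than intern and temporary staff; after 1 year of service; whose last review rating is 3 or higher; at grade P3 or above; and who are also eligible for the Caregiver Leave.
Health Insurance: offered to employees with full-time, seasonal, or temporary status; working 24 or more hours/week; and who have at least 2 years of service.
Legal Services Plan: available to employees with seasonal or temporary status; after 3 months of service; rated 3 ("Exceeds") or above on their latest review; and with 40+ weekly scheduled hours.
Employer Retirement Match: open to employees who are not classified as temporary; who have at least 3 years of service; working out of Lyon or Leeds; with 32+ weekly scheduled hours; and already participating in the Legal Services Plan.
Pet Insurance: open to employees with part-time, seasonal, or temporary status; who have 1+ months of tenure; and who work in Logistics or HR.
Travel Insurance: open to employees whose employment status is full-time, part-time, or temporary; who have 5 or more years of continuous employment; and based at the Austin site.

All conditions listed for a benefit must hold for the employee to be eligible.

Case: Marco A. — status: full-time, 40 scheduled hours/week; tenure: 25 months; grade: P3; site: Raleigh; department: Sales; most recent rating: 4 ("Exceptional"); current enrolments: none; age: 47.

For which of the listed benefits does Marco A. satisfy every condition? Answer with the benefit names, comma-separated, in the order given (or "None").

Caregiver Leave — status full-time ✓ (not excluded); service 25 months ≥ 24 months ✓; rating 4 ≥ 2 ✓; dept Sales ✓ → eligible.
Pension Scheme — status full-time ✓ (not excluded); service 25 months ≥ 1 year (≈365 days) ✓; rating 4 ≥ 3 ✓; grade P3 ≥ P3 ✓; eligible for Caregiver Leave ✓ → eligible.
Health Insurance — status full-time ✓; 40 hrs/wk ≥ 24 ✓; service 25 months ≥ 2 years (≈730 days) ✓ → eligible.
Legal Services Plan — status full-time ✗ (requires seasonal or temporary) → not eligible.
Employer Retirement Match — status full-time ✓ (not excluded); service 25 months < 3 years (≈1095 days) ✗ → not eligible.
Pet Insurance — status full-time ✗ (requires part-time, seasonal, or temporary) → not eligible.
Travel Insurance — status full-time ✓; service 25 months < 5 years (≈1825 days) ✗ → not eligible.

Caregiver Leave, Pension Scheme, Health Insurance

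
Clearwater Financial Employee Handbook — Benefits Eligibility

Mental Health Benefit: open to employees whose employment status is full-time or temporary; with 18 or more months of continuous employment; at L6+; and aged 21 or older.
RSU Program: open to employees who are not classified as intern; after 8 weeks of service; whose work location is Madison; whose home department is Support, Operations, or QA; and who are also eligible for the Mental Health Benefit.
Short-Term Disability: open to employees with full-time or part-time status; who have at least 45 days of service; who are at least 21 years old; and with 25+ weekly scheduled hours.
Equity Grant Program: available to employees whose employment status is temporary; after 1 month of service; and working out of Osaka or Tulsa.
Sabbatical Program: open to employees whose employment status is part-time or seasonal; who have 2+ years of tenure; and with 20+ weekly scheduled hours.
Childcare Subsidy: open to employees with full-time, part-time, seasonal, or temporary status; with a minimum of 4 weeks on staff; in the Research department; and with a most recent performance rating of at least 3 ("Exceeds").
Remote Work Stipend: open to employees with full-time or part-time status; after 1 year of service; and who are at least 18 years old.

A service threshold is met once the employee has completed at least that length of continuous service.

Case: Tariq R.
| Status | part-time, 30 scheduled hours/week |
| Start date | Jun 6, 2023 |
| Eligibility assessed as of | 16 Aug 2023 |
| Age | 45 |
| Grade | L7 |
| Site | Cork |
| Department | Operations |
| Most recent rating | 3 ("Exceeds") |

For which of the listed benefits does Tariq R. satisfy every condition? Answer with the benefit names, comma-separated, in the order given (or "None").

Service from Jun 6, 2023 to 16 Aug 2023: 71 days.
Mental Health Benefit — status part-time ✗ (requires full-time or temporary) → not eligible.
RSU Program — status part-time ✓ (not excluded); service 71 days ≥ 8 weeks (≈56 days) ✓; site Cork ✗ (not Madison) → not eligible.
Short-Term Disability — status part-time ✓; service 71 days ≥ 45 days ✓; age 45 ≥ 21 ✓; 30 hrs/wk ≥ 25 ✓ → eligible.
Equity Grant Program — status part-time ✗ (requires temporary) → not eligible.
Sabbatical Program — status part-time ✓; service 71 days < 2 years (≈730 days) ✗ → not eligible.
Childcare Subsidy — status part-time ✓; service 71 days ≥ 4 weeks (≈28 days) ✓; dept Operations ✗ → not eligible.
Remote Work Stipend — status part-time ✓; service 71 days < 1 year (≈365 days) ✗ → not eligible.

Short-Term Disability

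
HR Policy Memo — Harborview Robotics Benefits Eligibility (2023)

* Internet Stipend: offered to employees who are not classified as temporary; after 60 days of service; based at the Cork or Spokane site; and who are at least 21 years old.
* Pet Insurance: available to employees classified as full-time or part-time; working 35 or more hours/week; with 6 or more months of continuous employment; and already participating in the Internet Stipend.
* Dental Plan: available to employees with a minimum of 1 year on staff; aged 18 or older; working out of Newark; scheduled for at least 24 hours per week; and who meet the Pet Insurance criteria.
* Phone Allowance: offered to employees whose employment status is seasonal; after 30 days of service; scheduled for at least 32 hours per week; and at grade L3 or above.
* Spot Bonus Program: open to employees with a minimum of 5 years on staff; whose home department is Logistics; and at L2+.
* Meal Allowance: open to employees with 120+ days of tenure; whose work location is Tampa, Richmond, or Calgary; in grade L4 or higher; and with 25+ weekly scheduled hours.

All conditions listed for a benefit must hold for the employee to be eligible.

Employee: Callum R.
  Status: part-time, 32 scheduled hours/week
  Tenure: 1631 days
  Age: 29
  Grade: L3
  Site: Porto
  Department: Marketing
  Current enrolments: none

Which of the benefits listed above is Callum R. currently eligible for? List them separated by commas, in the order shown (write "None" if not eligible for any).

Internet Stipend — status part-time ✓ (not excluded); service 1631 days ≥ 60 days ✓; site Porto ✗ (not Cork or Spokane) → not eligible.
Pet Insurance — status part-time ✓; 32 hrs/wk < 35 ✗ → not eligible.
Dental Plan — service 1631 days ≥ 1 year (≈365 days) ✓; age 29 ≥ 18 ✓; site Porto ✗ (not Newark) → not eligible.
Phone Allowance — status part-time ✗ (requires seasonal) → not eligible.
Spot Bonus Program — service 1631 days < 5 years (≈1825 days) ✗ → not eligible.
Meal Allowance — service 1631 days ≥ 120 days ✓; site Porto ✗ (not Tampa, Richmond, or Calgary) → not eligible.

None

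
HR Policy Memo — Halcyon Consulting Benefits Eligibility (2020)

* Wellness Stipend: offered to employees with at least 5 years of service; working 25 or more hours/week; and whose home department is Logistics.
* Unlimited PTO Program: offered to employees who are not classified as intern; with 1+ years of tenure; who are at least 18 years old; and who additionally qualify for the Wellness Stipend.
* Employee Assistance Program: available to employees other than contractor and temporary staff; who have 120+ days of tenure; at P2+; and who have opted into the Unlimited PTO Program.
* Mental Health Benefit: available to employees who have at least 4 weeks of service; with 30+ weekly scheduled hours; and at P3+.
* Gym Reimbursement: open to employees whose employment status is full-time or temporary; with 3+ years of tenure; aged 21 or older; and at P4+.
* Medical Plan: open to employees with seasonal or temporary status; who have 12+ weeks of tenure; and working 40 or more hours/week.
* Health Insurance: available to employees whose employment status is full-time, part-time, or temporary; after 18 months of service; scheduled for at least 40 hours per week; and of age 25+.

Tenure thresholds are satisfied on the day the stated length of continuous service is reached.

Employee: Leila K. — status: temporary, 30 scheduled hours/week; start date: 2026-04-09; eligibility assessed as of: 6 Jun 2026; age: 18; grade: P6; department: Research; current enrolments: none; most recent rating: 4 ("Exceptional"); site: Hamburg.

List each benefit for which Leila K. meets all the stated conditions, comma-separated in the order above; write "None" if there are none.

Service from 2026-04-09 to 6 Jun 2026: 58 days.
Wellness Stipend — service 58 days < 5 years (≈1825 days) ✗ → not eligible.
Unlimited PTO Program — status temporary ✓ (not excluded); service 58 days < 1 year (≈365 days) ✗ → not eligible.
Employee Assistance Program — status temporary ✗ (excluded) → not eligible.
Mental Health Benefit — service 58 days ≥ 4 weeks (≈28 days) ✓; 30 hrs/wk ≥ 30 ✓; grade P6 ≥ P3 ✓ → eligible.
Gym Reimbursement — status temporary ✓; service 58 days < 3 years (≈1095 days) ✗ → not eligible.
Medical Plan — status temporary ✓; service 58 days < 12 weeks (≈84 days) ✗ → not eligible.
Health Insurance — status temporary ✓; service 58 days < 18 months (≈540 days) ✗ → not eligible.

Mental Health Benefit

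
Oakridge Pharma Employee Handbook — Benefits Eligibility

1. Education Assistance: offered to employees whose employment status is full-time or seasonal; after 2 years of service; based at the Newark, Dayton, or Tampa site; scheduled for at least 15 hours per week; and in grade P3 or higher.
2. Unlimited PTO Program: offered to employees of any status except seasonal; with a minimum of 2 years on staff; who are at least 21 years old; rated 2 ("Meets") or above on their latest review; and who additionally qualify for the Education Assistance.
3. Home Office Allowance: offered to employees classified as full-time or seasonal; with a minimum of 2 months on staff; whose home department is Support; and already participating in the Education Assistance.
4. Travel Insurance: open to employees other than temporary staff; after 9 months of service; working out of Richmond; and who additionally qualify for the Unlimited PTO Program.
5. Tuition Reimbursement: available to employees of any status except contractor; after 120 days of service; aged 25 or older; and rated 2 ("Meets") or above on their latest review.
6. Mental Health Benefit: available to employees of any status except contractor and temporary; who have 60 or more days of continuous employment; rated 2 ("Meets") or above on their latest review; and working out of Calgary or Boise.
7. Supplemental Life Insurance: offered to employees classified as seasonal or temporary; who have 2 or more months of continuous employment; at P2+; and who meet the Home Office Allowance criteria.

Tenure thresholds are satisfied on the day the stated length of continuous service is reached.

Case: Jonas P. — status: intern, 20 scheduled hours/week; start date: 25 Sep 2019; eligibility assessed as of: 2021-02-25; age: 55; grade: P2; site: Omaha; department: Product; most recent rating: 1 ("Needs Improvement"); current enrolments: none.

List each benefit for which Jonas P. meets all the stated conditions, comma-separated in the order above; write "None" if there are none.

None

Service from 25 Sep 2019 to 2021-02-25: 519 days.
Education Assistance — status intern ✗ (requires full-time or seasonal) → not eligible.
Unlimited PTO Program — status intern ✓ (not excluded); service 519 days < 2 years (≈730 days) ✗ → not eligible.
Home Office Allowance — status intern ✗ (requires full-time or seasonal) → not eligible.
Travel Insurance — status intern ✓ (not excluded); service 519 days ≥ 9 months (≈270 days) ✓; site Omaha ✗ (not Richmond) → not eligible.
Tuition Reimbursement — status intern ✓ (not excluded); service 519 days ≥ 120 days ✓; age 55 ≥ 25 ✓; rating 1 < 2 ✗ → not eligible.
Mental Health Benefit — status intern ✓ (not excluded); service 519 days ≥ 60 days ✓; rating 1 < 2 ✗ → not eligible.
Supplemental Life Insurance — status intern ✗ (requires seasonal or temporary) → not eligible.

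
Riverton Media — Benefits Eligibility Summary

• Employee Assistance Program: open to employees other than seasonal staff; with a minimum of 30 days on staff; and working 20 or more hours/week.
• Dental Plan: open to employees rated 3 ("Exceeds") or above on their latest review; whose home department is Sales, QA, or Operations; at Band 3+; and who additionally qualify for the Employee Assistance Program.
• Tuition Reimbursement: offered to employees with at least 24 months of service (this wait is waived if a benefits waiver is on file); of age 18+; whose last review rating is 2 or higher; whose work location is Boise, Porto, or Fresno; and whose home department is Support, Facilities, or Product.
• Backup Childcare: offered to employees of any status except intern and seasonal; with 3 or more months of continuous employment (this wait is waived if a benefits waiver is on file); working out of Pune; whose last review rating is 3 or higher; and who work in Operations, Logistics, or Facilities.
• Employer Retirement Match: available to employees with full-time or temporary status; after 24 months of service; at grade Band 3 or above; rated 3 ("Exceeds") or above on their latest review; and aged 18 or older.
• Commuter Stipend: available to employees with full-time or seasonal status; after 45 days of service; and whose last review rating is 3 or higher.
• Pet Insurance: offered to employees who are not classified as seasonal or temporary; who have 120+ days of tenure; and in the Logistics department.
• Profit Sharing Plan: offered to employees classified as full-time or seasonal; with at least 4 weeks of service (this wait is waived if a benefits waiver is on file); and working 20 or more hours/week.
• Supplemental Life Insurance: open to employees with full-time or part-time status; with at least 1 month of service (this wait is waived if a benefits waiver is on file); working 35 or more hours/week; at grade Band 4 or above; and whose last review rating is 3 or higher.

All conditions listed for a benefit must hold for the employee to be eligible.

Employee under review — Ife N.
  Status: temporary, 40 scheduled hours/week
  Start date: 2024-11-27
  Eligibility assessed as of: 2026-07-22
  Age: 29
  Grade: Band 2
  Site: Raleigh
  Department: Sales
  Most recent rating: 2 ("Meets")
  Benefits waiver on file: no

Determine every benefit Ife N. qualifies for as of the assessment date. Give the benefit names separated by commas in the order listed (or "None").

Service from 2024-11-27 to 2026-07-22: 602 days.
Employee Assistance Program — status temporary ✓ (not excluded); service 602 days ≥ 30 days ✓; 40 hrs/wk ≥ 20 ✓ → eligible.
Dental Plan — rating 2 < 3 ✗ → not eligible.
Tuition Reimbursement — no waiver, service 602 days < 24 months (≈720 days) ✗ → not eligible.
Backup Childcare — status temporary ✓ (not excluded); no waiver, service 602 days ≥ 3 months (≈90 days) ✓; site Raleigh ✗ (not Pune) → not eligible.
Employer Retirement Match — status temporary ✓; service 602 days < 24 months (≈720 days) ✗ → not eligible.
Commuter Stipend — status temporary ✗ (requires full-time or seasonal) → not eligible.
Pet Insurance — status temporary ✗ (excluded) → not eligible.
Profit Sharing Plan — status temporary ✗ (requires full-time or seasonal) → not eligible.
Supplemental Life Insurance — status temporary ✗ (requires full-time or part-time) → not eligible.

Employee Assistance Program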